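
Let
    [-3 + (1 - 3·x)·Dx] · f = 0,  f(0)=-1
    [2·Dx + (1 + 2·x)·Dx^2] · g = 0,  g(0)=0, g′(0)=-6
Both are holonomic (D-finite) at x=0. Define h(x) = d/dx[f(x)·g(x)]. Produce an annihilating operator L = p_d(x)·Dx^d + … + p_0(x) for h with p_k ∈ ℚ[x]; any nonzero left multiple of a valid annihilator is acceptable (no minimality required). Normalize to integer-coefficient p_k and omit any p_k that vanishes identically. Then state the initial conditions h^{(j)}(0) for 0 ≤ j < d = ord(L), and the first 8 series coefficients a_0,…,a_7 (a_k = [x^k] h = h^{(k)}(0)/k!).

L = 24 + (5 + 30·x)·Dx + (-1 + x + 6·x^2)·Dx^2  (order 2).
h: a_k = 6, 24, 132, 480, 1896, 33168/5, 118008/5, 2805312/35, …
ICs: h(0) = 6, h′(0) = 24.

f: a_k = -1, -3, -9, -27, -81, -243, -729, -2187, …
g: a_k = 0, -6, 6, -8, 12, -96/5, 32, -384/7, …
f·g: L₀ = L_f ⊗_s L_g, ord ≤ 1·2.
h=h₀': d/dx-closure on L₀ ⇒ L.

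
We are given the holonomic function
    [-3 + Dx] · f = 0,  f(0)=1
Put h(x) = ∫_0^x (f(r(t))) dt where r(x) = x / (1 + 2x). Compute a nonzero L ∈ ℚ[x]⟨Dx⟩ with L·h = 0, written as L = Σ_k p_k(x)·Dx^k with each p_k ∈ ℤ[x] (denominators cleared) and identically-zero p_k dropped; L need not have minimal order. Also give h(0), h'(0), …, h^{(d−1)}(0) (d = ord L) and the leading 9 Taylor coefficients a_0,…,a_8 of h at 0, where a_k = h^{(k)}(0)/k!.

f: a_k = 1, 3, 9/2, 9/2, 27/8, 81/40, 81/80, 243/560, 729/4480, …
Change of var in L_f (x↦r) gives L₀.
h=∫₀ˣh₀: take L = L₀·Dx.
L = -3·Dx + (1 + 4·x + 4·x^2)·Dx^2  (order 2).
h: a_k = 0, 1, 3/2, -1/2, -3/8, 51/40, -173/80, 1581/560, -12441/4480, …
ICs: h(0) = 0, h′(0) = 1.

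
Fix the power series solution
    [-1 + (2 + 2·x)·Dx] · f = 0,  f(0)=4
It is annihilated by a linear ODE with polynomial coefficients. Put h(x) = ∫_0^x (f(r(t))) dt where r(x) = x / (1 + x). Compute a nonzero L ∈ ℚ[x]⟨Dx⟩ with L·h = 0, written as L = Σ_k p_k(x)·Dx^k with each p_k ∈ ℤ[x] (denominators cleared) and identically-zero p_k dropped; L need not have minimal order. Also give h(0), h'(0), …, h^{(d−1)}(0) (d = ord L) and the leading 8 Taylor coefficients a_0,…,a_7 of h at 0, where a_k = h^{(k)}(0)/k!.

f: a_k = 4, 2, -1/2, 1/4, -5/32, 7/64, -21/256, 33/512, …
h₀=f(r): pull back L_f along r ⇒ L₀.
h=∫₀ˣh₀: take L = L₀·Dx.
L = -Dx + (2 + 6·x + 4·x^2)·Dx^2  (order 2).
h: a_k = 0, 4, 1, -5/6, 13/16, -141/160, 133/128, -2353/1792, …
ICs: h(0) = 0, h′(0) = 4.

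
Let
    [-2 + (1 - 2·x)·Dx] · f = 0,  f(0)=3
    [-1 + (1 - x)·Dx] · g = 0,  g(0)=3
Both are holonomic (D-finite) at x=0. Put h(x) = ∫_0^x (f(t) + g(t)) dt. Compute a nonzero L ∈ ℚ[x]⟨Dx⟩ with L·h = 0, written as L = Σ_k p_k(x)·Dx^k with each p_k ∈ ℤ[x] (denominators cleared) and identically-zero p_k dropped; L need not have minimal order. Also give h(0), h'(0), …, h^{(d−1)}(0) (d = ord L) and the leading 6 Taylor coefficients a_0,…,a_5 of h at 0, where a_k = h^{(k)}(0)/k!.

L = -4·Dx + (6 - 8·x)·Dx^2 + (-1 + 3·x - 2·x^2)·Dx^3  (order 3).
h: a_k = 0, 6, 9/2, 5, 27/4, 51/5, …
ICs: h(0) = 0, h′(0) = 6, h′′(0) = 9.

f: a_k = 3, 6, 12, 24, 48, 96, …
g: a_k = 3, 3, 3, 3, 3, 3, …
Weyl lclm of L_f,L_g ⇒ L₀ (ord ≤ 2).
Integrate: L := L₀·Dx.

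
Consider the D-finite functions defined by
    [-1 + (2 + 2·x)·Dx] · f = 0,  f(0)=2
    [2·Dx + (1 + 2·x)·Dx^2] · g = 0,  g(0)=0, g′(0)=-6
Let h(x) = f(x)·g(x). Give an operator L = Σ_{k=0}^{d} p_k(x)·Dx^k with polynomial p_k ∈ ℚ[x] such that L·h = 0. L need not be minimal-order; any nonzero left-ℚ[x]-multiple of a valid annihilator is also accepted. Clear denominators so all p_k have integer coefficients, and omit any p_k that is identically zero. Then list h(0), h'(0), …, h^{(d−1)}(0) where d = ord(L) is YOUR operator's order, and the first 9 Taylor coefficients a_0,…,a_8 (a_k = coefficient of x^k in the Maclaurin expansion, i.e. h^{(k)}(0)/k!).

L = (-1 + 2·x) + (4 + 4·x)·Dx + (4 + 16·x + 20·x^2 + 8·x^3)·Dx^2  (order 2).
h: a_k = 0, -12, 6, -17/2, 55/4, -3709/160, 12801/320, -629127/8960, 2238717/17920, …
ICs: h(0) = 0, h′(0) = -12.

f: a_k = 2, 1, -1/4, 1/8, -5/64, 7/128, -21/512, 33/1024, -429/16384, …
g: a_k = 0, -6, 6, -8, 12, -96/5, 32, -384/7, 96, …
L₀ := L_f ⊗_s L_g (sym. prod.), ord ≤ 2.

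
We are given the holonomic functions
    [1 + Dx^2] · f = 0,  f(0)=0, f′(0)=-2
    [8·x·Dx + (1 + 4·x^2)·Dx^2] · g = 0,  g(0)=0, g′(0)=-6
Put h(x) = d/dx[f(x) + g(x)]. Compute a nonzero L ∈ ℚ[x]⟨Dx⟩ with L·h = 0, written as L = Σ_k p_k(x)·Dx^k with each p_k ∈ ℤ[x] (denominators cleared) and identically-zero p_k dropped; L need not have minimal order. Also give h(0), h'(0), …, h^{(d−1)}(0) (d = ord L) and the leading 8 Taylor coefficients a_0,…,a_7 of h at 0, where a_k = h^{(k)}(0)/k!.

f: a_k = 0, -2, 0, 1/3, 0, -1/60, 0, 1/2520, …
g: a_k = 0, -6, 0, 8, 0, -96/5, 0, 384/7, …
h₀=f+g: left-lcm gives L₀, ord ≤ 4.
h=h₀': d/dx-closure on L₀ ⇒ L.
L = (-376·x + 1600·x^3 + 128·x^5) + (-7 + 76·x^2 + 432·x^4 + 64·x^6)·Dx + (-376·x + 1600·x^3 + 128·x^5)·Dx^2 + (-7 + 76·x^2 + 432·x^4 + 64·x^6)·Dx^3  (order 3).
h: a_k = -8, 0, 25, 0, -1153/12, 0, 138241/360, 0, …
ICs: h(0) = -8, h′(0) = 0, h′′(0) = 50.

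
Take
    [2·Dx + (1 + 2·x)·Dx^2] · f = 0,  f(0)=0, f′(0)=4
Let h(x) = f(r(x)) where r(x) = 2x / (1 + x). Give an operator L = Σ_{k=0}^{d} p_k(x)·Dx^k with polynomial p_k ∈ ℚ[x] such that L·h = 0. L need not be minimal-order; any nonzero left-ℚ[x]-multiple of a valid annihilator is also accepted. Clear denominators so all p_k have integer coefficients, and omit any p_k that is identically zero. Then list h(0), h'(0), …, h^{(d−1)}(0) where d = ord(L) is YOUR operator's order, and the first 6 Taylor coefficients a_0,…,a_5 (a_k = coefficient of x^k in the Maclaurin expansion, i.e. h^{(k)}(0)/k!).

f: a_k = 0, 4, -4, 16/3, -8, 64/5, …
h₀=f(r): pull back L_f along r ⇒ L₀.
L = (6 + 10·x)·Dx + (1 + 6·x + 5·x^2)·Dx^2  (order 2).
h: a_k = 0, 8, -24, 248/3, -312, 6248/5, …
ICs: h(0) = 0, h′(0) = 8.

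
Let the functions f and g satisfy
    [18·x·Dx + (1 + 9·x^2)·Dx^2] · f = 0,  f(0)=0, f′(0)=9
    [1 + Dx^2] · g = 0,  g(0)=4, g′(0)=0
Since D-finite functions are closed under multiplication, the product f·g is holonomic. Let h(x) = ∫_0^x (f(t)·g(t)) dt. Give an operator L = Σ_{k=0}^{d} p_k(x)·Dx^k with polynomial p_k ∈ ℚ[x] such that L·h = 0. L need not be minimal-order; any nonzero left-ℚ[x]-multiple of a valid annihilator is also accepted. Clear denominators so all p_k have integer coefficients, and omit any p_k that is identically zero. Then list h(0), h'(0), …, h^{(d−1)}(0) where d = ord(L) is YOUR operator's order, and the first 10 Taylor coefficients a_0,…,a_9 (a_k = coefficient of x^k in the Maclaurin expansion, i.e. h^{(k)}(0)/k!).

L = (370 + 9594·x^2 + 4131·x^4 + 2916·x^6 + 6561·x^8)·Dx + (684·x + 6804·x^3 + 8748·x^5 + 26244·x^7)·Dx^2 + (380 + 9792·x^2 + 5346·x^4 + 5832·x^6 + 13122·x^8)·Dx^3 + (684·x + 6804·x^3 + 8748·x^5 + 26244·x^7)·Dx^4 + (10 + 198·x^2 + 1215·x^4 + 2916·x^6 + 6561·x^8)·Dx^5  (order 5).
h: a_k = 0, 0, 18, 0, -63/2, 0, 2129/20, 0, -566341/1120, 0, …
ICs: h(0) = 0, h′(0) = 0, h′′(0) = 36, h′′′(0) = 0, h′′′′(0) = -756.

f: a_k = 0, 9, 0, -27, 0, 729/5, 0, -6561/7, 0, 6561, …
g: a_k = 4, 0, -2, 0, 1/6, 0, -1/180, 0, 1/10080, 0, …
Product ⇒ symmetric product L₀, ord ≤ 4.
∫: right-multiply L₀ by Dx.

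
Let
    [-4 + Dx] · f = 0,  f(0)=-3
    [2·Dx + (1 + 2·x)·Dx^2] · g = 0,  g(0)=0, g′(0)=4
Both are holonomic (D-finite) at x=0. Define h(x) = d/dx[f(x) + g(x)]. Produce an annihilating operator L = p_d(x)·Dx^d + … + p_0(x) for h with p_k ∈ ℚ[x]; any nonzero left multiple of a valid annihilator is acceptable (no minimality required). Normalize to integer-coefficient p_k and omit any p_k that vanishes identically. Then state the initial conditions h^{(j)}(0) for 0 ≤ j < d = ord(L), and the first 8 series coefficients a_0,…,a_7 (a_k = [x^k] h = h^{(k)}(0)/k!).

f: a_k = -3, -12, -24, -32, -32, -128/5, -256/15, -1024/105, …
g: a_k = 0, 4, -4, 16/3, -8, 64/5, -64/3, 256/7, …
L₀ := lclm(L_f,L_g); ord L₀ ≤ 1+2.
h₀' ⇒ L via d/dx closure of L₀.
L = (-32 - 32·x) + (-4 - 32·x - 32·x^2)·Dx + (3 + 10·x + 8·x^2)·Dx^2  (order 2).
h: a_k = -8, -56, -80, -160, -64, -1152/5, 2816/15, -57856/105, …
ICs: h(0) = -8, h′(0) = -56.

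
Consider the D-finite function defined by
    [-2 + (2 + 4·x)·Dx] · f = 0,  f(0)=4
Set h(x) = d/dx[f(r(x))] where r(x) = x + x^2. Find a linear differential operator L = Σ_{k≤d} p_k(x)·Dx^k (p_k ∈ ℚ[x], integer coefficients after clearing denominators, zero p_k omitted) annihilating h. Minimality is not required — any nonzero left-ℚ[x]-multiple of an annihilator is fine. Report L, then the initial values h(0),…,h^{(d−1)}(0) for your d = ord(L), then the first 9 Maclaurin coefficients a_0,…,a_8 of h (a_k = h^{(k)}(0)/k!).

f: a_k = 4, 4, -2, 2, -5/2, 7/2, -21/4, 33/4, -429/32, …
Substitute x→r, Dx→(1/r')Dx; clear ⇒ L₀.
Derive L from L₀ (diff closure).
L = 1 + (-1 - 4·x - 6·x^2 - 4·x^3)·Dx  (order 1).
h: a_k = 4, 4, -6, 6, -5/2, -9/2, 49/4, -61/4, 243/32, …
ICs: h(0) = 4.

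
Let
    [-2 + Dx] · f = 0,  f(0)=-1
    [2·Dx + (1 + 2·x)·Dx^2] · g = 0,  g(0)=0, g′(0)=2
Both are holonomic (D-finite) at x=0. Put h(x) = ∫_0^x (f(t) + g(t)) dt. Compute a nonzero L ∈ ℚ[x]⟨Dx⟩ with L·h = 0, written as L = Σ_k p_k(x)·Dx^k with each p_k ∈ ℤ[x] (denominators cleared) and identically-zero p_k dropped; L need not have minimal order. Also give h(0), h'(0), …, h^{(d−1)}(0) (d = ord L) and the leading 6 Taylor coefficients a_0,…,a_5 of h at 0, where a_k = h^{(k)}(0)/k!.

L = (-6 - 4·x)·Dx^2 + (1 - 4·x - 4·x^2)·Dx^3 + (1 + 3·x + 2·x^2)·Dx^4  (order 4).
h: a_k = 0, -1, 0, -4/3, 1/3, -14/15, …
ICs: h(0) = 0, h′(0) = -1, h′′(0) = 0, h′′′(0) = -8.

f: a_k = -1, -2, -2, -4/3, -2/3, -4/15, …
g: a_k = 0, 2, -2, 8/3, -4, 32/5, …
Sum ⇒ L₀ = lclm(L_f,L_g) in ℚ(x)⟨Dx⟩.
∫: right-multiply L₀ by Dx.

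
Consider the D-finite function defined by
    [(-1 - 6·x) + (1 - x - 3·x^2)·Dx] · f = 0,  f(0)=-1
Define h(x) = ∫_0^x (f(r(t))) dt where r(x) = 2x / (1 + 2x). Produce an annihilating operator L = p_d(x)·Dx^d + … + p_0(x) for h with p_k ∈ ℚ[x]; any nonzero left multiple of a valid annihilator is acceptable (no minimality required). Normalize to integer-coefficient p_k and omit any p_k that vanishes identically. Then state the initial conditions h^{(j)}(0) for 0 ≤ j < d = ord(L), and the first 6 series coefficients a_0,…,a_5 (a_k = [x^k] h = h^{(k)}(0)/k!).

f: a_k = -1, -1, -4, -7, -19, -40, …
f∘r: x↦r, Dx↦Dx/r' in L_f ⇒ L₀.
∫: right-multiply L₀ by Dx.
L = (2 + 28·x)·Dx + (-1 - 4·x + 8·x^2 + 24·x^3)·Dx^2  (order 2).
h: a_k = 0, -1, -1, -4, 0, -144/5, …
ICs: h(0) = 0, h′(0) = -1.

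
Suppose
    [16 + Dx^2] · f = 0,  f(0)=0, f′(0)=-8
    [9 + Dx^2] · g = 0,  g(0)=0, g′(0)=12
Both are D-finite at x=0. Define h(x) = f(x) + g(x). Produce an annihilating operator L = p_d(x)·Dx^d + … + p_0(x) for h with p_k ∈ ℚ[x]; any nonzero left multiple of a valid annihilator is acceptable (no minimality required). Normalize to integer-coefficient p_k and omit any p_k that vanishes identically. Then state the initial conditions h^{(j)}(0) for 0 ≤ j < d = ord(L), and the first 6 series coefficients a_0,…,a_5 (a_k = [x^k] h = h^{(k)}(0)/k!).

f: a_k = 0, -8, 0, 64/3, 0, -256/15, …
g: a_k = 0, 12, 0, -18, 0, 81/10, …
Weyl lclm of L_f,L_g ⇒ L₀ (ord ≤ 4).
L = 144 + 25·Dx^2 + Dx^4  (order 4).
h: a_k = 0, 4, 0, 10/3, 0, -269/30, …
ICs: h(0) = 0, h′(0) = 4, h′′(0) = 0, h′′′(0) = 20.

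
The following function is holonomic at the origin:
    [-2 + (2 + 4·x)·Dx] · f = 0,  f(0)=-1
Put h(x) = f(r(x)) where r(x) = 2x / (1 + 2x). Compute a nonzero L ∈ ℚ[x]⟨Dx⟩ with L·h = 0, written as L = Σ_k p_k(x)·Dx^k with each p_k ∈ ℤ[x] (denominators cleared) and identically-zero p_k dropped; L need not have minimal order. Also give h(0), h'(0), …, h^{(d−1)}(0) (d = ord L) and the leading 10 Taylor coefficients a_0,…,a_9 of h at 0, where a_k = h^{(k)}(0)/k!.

L = -2 + (1 + 8·x + 12·x^2)·Dx  (order 1).
h: a_k = -1, -2, 6, -20, 74, -300, 1308, -6024, 28890, -142796, …
ICs: h(0) = -1.

f: a_k = -1, -1, 1/2, -1/2, 5/8, -7/8, 21/16, -33/16, 429/128, -715/128, …
Change of var in L_f (x↦r) gives L₀.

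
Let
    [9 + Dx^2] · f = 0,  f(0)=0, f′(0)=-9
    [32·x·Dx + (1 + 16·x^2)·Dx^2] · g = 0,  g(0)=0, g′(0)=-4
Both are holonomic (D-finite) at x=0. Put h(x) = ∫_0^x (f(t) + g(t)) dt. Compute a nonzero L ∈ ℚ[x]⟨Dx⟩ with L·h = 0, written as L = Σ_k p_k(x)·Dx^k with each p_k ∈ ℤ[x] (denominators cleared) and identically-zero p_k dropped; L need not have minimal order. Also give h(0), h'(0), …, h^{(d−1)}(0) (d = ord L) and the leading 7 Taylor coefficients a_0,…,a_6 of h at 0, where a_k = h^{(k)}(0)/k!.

f: a_k = 0, -9, 0, 27/2, 0, -243/40, 0, …
g: a_k = 0, -4, 0, 64/3, 0, -1024/5, 0, …
h₀=f+g: left-lcm gives L₀, ord ≤ 4.
Integrate: L := L₀·Dx.
L = (-52704·x + 967680·x^3 + 663552·x^5)·Dx^2 + (-207 + 13104·x^2 + 283392·x^4 + 331776·x^6)·Dx^3 + (-5856·x + 107520·x^3 + 73728·x^5)·Dx^4 + (-23 + 1456·x^2 + 31488·x^4 + 36864·x^6)·Dx^5  (order 5).
h: a_k = 0, 0, -13/2, 0, 209/24, 0, -1687/48, …
ICs: h(0) = 0, h′(0) = 0, h′′(0) = -13, h′′′(0) = 0, h′′′′(0) = 209.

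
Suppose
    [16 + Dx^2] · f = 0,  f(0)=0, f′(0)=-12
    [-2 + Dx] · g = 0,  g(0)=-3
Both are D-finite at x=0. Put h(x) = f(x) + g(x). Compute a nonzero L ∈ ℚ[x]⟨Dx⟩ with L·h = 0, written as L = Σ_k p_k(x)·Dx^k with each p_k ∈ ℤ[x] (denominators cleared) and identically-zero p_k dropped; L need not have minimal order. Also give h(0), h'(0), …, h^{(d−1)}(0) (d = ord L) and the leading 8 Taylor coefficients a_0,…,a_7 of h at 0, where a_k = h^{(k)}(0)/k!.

L = -32 + 16·Dx - 2·Dx^2 + Dx^3  (order 3).
h: a_k = -3, -18, -6, 28, -2, -132/5, -4/15, 1016/105, …
ICs: h(0) = -3, h′(0) = -18, h′′(0) = -12.

f: a_k = 0, -12, 0, 32, 0, -128/5, 0, 1024/105, …
g: a_k = -3, -6, -6, -4, -2, -4/5, -4/15, -8/105, …
Sum ⇒ L₀ = lclm(L_f,L_g) in ℚ(x)⟨Dx⟩.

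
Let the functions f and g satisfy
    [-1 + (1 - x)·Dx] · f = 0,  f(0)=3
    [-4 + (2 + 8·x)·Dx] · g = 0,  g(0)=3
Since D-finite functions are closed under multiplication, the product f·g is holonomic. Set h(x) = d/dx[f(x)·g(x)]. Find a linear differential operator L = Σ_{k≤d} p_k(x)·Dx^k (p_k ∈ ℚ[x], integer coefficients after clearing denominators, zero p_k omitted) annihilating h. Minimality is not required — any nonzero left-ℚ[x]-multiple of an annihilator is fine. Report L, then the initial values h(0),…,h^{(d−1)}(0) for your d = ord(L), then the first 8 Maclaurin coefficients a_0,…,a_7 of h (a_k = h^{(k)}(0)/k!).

L = (2 + 36·x + 12·x^2) + (-3 - 11·x + 6·x^2 + 8·x^3)·Dx  (order 1).
h: a_k = 27, 18, 135, -180, 1035, -3294, 12789, -47160, …
ICs: h(0) = 27.

f: a_k = 3, 3, 3, 3, 3, 3, 3, 3, …
g: a_k = 3, 6, -6, 12, -30, 84, -252, 792, …
h₀=f·g: eliminate ⇒ L₀, order ≤ 1·1.
h₀' ⇒ L via d/dx closure of L₀.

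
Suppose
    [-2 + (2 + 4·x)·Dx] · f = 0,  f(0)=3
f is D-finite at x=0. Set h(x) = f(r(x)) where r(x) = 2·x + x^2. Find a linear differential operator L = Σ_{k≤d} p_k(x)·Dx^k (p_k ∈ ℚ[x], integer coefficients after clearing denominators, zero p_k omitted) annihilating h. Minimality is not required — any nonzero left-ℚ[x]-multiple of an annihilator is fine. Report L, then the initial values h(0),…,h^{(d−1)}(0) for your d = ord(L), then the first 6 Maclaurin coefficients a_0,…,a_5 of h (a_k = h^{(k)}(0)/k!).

f: a_k = 3, 3, -3/2, 3/2, -15/8, 21/8, …
f∘r: x↦r, Dx↦Dx/r' in L_f ⇒ L₀.
L = (-2 - 2·x) + (1 + 4·x + 2·x^2)·Dx  (order 1).
h: a_k = 3, 6, -3, 6, -27/2, 33, …
ICs: h(0) = 3.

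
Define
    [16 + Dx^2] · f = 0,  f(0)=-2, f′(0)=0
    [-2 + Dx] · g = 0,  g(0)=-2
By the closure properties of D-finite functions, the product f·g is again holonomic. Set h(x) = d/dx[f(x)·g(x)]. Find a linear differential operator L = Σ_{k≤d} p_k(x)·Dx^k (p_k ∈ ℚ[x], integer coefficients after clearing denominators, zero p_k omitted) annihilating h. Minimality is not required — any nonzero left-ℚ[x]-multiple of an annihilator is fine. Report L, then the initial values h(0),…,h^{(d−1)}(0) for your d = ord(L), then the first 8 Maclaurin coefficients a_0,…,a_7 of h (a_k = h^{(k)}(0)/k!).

L = 20 - 4·Dx + Dx^2  (order 2).
h: a_k = 8, -48, -176, -224/3, 656/3, 1248/5, 928/45, -33728/315, …
ICs: h(0) = 8, h′(0) = -48.

f: a_k = -2, 0, 16, 0, -64/3, 0, 512/45, 0, …
g: a_k = -2, -4, -4, -8/3, -4/3, -8/15, -8/45, -16/315, …
L₀ := L_f ⊗_s L_g (sym. prod.), ord ≤ 2.
h=h₀': d/dx-closure on L₀ ⇒ L.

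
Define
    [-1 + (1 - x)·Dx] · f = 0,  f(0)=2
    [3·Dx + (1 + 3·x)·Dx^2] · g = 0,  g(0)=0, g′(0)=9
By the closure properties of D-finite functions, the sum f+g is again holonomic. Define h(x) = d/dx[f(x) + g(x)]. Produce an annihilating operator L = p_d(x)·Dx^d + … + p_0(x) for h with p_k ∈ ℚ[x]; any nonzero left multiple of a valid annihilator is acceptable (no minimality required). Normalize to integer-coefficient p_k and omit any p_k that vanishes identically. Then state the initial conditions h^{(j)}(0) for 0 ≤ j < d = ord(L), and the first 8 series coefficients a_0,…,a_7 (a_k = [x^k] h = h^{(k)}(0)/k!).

L = (54 + 18·x) + (-12 + 72·x + 36·x^2)·Dx + (-5 - 13·x + 9·x^2 + 9·x^3)·Dx^2  (order 2).
h: a_k = 11, -23, 87, -235, 739, -2175, 6575, -19667, …
ICs: h(0) = 11, h′(0) = -23.

f: a_k = 2, 2, 2, 2, 2, 2, 2, 2, …
g: a_k = 0, 9, -27/2, 27, -243/4, 729/5, -729/2, 6561/7, …
f+g: L₀ = lclm(L_f,L_g), ord ≤ 1+2.
h=h₀': d/dx-closure on L₀ ⇒ L.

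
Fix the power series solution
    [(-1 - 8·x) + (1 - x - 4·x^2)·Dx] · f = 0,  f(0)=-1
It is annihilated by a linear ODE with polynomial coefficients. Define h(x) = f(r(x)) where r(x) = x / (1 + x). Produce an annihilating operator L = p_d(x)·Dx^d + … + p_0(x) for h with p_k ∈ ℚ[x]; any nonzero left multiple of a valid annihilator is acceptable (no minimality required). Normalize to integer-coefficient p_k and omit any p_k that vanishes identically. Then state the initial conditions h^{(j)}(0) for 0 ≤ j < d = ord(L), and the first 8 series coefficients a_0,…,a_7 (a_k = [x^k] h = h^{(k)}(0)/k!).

L = (1 + 9·x) + (-1 - 2·x + 3·x^2 + 4·x^3)·Dx  (order 1).
h: a_k = -1, -1, -4, 0, -16, 16, -80, 144, …
ICs: h(0) = -1.

f: a_k = -1, -1, -5, -9, -29, -65, -181, -441, …
Change of var in L_f (x↦r) gives L₀.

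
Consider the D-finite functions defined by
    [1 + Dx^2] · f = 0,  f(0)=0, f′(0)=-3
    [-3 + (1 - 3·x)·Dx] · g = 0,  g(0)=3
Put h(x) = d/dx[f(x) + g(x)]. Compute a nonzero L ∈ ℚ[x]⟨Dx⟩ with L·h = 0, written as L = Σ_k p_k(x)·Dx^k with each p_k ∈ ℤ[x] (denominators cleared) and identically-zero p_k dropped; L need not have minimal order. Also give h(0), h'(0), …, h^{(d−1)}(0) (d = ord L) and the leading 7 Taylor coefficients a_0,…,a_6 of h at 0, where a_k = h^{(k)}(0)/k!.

f: a_k = 0, -3, 0, 1/2, 0, -1/40, 0, …
g: a_k = 3, 9, 27, 81, 243, 729, 2187, …
f+g: L₀ = lclm(L_f,L_g), ord ≤ 2+1.
Differentiate: ansatz ord ≤ ord L₀ ⇒ L.
L = (654 - 36·x + 54·x^2) + (-55 + 171·x - 27·x^2 + 27·x^3)·Dx + (654 - 36·x + 54·x^2)·Dx^2 + (-55 + 171·x - 27·x^2 + 27·x^3)·Dx^3  (order 3).
h: a_k = 6, 54, 489/2, 972, 29159/8, 13122, 11022481/240, …
ICs: h(0) = 6, h′(0) = 54, h′′(0) = 489.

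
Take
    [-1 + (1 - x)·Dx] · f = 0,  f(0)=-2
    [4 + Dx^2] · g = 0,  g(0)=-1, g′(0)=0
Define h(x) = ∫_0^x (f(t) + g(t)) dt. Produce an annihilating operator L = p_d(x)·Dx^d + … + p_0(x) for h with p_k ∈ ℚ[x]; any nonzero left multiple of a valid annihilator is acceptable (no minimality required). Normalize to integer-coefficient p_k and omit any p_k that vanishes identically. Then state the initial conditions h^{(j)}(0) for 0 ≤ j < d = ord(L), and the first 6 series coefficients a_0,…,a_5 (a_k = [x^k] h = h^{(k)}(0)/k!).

L = (20 - 16·x + 8·x^2)·Dx + (-12 + 28·x - 24·x^2 + 8·x^3)·Dx^2 + (5 - 4·x + 2·x^2)·Dx^3 + (-3 + 7·x - 6·x^2 + 2·x^3)·Dx^4  (order 4).
h: a_k = 0, -3, -1, 0, -1/2, -8/15, …
ICs: h(0) = 0, h′(0) = -3, h′′(0) = -2, h′′′(0) = 0.

f: a_k = -2, -2, -2, -2, -2, -2, …
g: a_k = -1, 0, 2, 0, -2/3, 0, …
h₀=f+g: left-lcm gives L₀, ord ≤ 3.
h=∫₀ˣh₀: take L = L₀·Dx.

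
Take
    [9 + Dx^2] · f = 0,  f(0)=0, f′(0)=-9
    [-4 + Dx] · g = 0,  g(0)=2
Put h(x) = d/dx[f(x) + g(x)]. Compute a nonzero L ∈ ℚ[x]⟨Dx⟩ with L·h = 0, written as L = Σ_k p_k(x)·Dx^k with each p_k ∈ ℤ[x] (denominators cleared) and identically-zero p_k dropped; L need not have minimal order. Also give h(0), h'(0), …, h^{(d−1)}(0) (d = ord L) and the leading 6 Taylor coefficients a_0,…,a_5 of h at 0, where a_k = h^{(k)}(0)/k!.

f: a_k = 0, -9, 0, 27/2, 0, -243/40, …
g: a_k = 2, 8, 16, 64/3, 64/3, 256/15, …
h₀=f+g: left-lcm gives L₀, ord ≤ 3.
Differentiate: ansatz ord ≤ ord L₀ ⇒ L.
L = 36 - 9·Dx + 4·Dx^2 - Dx^3  (order 3).
h: a_k = -1, 32, 209/2, 256/3, 1319/24, 1024/15, …
ICs: h(0) = -1, h′(0) = 32, h′′(0) = 209.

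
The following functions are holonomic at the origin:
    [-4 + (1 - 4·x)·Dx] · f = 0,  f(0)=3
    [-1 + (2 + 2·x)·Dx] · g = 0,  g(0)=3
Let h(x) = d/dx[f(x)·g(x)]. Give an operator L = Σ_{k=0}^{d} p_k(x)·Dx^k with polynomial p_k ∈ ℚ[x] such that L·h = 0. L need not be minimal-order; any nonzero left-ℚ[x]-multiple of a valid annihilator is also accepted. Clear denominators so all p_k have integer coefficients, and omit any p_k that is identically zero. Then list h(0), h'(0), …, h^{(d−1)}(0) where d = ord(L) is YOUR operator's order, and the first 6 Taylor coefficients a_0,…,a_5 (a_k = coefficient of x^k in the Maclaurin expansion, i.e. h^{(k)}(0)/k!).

f: a_k = 3, 12, 48, 192, 768, 3072, …
g: a_k = 3, 3/2, -3/8, 3/16, -15/128, 21/256, …
Sym-product of L_f,L_g gives L₀ (≤ ord 1).
Derive L from L₀ (diff closure).
L = (143 + 216·x + 48·x^2) + (-18 + 46·x + 96·x^2 + 32·x^3)·Dx  (order 1).
h: a_k = 81/2, 1287/4, 30915/16, 329715/32, 13188915/256, 126613017/512, …
ICs: h(0) = 81/2.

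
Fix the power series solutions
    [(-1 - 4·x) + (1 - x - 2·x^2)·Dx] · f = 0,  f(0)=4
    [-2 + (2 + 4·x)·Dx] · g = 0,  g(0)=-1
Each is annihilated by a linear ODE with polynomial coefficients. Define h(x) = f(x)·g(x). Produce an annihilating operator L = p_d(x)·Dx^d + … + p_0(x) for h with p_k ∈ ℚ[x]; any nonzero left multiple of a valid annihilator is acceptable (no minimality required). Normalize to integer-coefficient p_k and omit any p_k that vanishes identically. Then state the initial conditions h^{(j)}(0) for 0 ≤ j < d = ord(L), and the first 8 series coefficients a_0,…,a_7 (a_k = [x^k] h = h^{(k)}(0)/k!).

f: a_k = 4, 4, 12, 20, 44, 84, 172, 340, …
g: a_k = -1, -1, 1/2, -1/2, 5/8, -7/8, 21/16, -33/16, …
h₀=f·g: eliminate ⇒ L₀, order ≤ 1·1.
L = (2 + 5·x + 6·x^2) + (-1 - x + 4·x^2 + 4·x^3)·Dx  (order 1).
h: a_k = -4, -8, -14, -32, -115/2, -125, -939/4, -493, …
ICs: h(0) = -4.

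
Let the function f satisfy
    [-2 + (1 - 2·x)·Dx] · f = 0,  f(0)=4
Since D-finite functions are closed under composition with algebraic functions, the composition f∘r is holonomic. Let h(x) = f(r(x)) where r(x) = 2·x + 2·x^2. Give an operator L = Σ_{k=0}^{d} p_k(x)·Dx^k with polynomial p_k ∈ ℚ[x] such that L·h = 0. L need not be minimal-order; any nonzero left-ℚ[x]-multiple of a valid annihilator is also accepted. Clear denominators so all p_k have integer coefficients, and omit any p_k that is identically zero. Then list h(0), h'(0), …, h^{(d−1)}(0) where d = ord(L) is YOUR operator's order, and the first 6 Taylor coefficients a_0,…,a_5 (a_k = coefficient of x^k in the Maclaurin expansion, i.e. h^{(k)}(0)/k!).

f: a_k = 4, 8, 16, 32, 64, 128, …
h₀=f(r): pull back L_f along r ⇒ L₀.
L = (4 + 8·x) + (-1 + 4·x + 4·x^2)·Dx  (order 1).
h: a_k = 4, 16, 80, 384, 1856, 8960, …
ICs: h(0) = 4.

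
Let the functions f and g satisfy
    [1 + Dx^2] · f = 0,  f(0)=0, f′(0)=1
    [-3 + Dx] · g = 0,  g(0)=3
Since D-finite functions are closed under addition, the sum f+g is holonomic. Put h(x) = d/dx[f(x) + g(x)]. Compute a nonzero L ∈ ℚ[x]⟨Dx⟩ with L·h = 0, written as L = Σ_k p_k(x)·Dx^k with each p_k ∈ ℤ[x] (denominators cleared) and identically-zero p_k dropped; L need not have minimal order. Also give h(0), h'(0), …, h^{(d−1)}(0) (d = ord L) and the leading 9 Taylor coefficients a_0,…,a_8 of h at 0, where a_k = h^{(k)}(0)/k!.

f: a_k = 0, 1, 0, -1/6, 0, 1/120, 0, -1/5040, 0, …
g: a_k = 3, 9, 27/2, 27/2, 81/8, 243/40, 243/80, 729/560, 2187/4480, …
Sum ⇒ L₀ = lclm(L_f,L_g) in ℚ(x)⟨Dx⟩.
h=h₀': d/dx-closure on L₀ ⇒ L.
L = 3 - Dx + 3·Dx^2 - Dx^3  (order 3).
h: a_k = 10, 27, 40, 81/2, 365/12, 729/40, 82/9, 2187/560, 5905/4032, …
ICs: h(0) = 10, h′(0) = 27, h′′(0) = 80.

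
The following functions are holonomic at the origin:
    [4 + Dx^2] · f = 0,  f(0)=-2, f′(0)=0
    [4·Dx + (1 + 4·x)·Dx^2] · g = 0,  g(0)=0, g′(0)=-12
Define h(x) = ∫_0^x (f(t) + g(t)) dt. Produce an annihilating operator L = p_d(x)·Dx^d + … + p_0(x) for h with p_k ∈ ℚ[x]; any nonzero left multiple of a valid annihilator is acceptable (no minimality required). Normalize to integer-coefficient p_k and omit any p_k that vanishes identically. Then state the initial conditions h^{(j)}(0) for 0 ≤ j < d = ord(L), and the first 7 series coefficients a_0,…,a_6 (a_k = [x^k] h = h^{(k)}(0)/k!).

L = (400 + 128·x + 256·x^2)·Dx^2 + (36 + 176·x + 192·x^2 + 256·x^3)·Dx^3 + (100 + 32·x + 64·x^2)·Dx^4 + (9 + 44·x + 48·x^2 + 64·x^3)·Dx^5  (order 5).
h: a_k = 0, -2, -6, 28/3, -16, 572/15, -512/5, …
ICs: h(0) = 0, h′(0) = -2, h′′(0) = -12, h′′′(0) = 56, h′′′′(0) = -384.

f: a_k = -2, 0, 4, 0, -4/3, 0, 8/45, …
g: a_k = 0, -12, 24, -64, 192, -3072/5, 2048, …
h₀=f+g: left-lcm gives L₀, ord ≤ 4.
∫: right-multiply L₀ by Dx.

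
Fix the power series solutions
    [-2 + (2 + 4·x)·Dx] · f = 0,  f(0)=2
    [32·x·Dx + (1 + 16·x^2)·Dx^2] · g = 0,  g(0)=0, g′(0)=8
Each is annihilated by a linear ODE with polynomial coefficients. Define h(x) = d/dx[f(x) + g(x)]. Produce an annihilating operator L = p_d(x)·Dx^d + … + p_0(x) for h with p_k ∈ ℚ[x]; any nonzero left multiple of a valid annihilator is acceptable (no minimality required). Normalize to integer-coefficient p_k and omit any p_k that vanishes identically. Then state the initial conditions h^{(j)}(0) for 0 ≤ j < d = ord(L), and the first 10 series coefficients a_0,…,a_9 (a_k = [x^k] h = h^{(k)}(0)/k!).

f: a_k = 2, 2, -1, 1, -5/4, 7/4, -21/8, 33/8, -429/64, 715/64, …
g: a_k = 0, 8, 0, -128/3, 0, 2048/5, 0, -32768/7, 0, 524288/9, …
Sum ⇒ L₀ = lclm(L_f,L_g) in ℚ(x)⟨Dx⟩.
Derive L from L₀ (diff closure).
L = (-32 - 160·x + 1536·x^2 + 1536·x^3) + (-35 - 128·x + 1312·x^2 + 6144·x^3 + 5376·x^4)·Dx + (-1 + 30·x + 96·x^2 + 576·x^3 + 1792·x^4 + 1536·x^5)·Dx^2  (order 2).
h: a_k = 10, -2, -125, -5, 8227/4, -63/4, -261913/8, -429/8, 33560867/64, -12155/64, …
ICs: h(0) = 10, h′(0) = -2.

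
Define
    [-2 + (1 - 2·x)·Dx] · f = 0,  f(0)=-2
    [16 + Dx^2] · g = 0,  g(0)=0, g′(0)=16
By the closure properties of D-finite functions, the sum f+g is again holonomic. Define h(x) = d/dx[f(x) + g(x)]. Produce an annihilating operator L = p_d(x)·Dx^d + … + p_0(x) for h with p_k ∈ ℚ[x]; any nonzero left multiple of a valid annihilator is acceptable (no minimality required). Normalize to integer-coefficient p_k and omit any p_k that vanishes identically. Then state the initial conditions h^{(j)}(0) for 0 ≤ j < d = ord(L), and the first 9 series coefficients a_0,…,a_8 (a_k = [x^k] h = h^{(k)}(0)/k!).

L = (512 - 512·x + 512·x^2) + (-80 + 288·x - 384·x^2 + 256·x^3)·Dx + (32 - 32·x + 32·x^2)·Dx^2 + (-5 + 18·x - 24·x^2 + 16·x^3)·Dx^3  (order 3).
h: a_k = 12, -16, -176, -128, -448/3, -768, -84736/45, -4096, -2894848/315, …
ICs: h(0) = 12, h′(0) = -16, h′′(0) = -352.

f: a_k = -2, -4, -8, -16, -32, -64, -128, -256, -512, …
g: a_k = 0, 16, 0, -128/3, 0, 512/15, 0, -4096/315, 0, …
Sum ⇒ L₀ = lclm(L_f,L_g) in ℚ(x)⟨Dx⟩.
h=h₀': d/dx-closure on L₀ ⇒ L.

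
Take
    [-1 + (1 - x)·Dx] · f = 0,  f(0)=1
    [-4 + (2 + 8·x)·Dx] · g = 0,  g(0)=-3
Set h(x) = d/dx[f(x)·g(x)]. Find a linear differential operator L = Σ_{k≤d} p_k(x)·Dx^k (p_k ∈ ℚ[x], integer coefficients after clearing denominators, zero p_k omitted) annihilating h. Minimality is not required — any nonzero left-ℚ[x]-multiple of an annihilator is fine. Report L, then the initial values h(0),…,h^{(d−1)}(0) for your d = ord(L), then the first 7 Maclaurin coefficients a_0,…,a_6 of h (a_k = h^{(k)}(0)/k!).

L = (2 + 36·x + 12·x^2) + (-3 - 11·x + 6·x^2 + 8·x^3)·Dx  (order 1).
h: a_k = -9, -6, -45, 60, -345, 1098, -4263, …
ICs: h(0) = -9.

f: a_k = 1, 1, 1, 1, 1, 1, 1, …
g: a_k = -3, -6, 6, -12, 30, -84, 252, …
h₀=f·g: eliminate ⇒ L₀, order ≤ 1·1.
Derive L from L₀ (diff closure).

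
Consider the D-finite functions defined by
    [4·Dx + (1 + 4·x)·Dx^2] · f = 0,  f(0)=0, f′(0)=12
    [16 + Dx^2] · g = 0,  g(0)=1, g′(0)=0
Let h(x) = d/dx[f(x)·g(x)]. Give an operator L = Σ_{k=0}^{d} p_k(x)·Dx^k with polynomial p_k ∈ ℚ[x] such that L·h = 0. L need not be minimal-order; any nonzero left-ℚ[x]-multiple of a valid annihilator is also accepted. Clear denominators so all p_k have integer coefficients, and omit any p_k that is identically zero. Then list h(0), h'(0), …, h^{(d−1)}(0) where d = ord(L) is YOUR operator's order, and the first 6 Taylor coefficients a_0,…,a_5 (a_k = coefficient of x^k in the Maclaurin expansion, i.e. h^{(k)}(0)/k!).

L = (-6400 - 45056·x - 172032·x^2 + 196608·x^3 + 2818048·x^4 + 6291456·x^5 + 4194304·x^6) + (-1536 - 8192·x + 20480·x^2 + 245760·x^3 + 655360·x^4 + 524288·x^5)·Dx + (-448 - 2816·x - 3584·x^2 + 73728·x^3 + 401408·x^4 + 786432·x^5 + 524288·x^6)·Dx^2 + (-96 - 512·x + 1280·x^2 + 15360·x^3 + 40960·x^4 + 32768·x^5)·Dx^3 + (-3 + 448·x^2 + 3840·x^3 + 14080·x^4 + 24576·x^5 + 16384·x^6)·Dx^4  (order 4).
h: a_k = 12, -48, -96, 0, 1152, -4608, …
ICs: h(0) = 12, h′(0) = -48, h′′(0) = -192, h′′′(0) = 0.

f: a_k = 0, 12, -24, 64, -192, 3072/5, …
g: a_k = 1, 0, -8, 0, 32/3, 0, …
L₀ := L_f ⊗_s L_g (sym. prod.), ord ≤ 4.
Differentiate: ansatz ord ≤ ord L₀ ⇒ L.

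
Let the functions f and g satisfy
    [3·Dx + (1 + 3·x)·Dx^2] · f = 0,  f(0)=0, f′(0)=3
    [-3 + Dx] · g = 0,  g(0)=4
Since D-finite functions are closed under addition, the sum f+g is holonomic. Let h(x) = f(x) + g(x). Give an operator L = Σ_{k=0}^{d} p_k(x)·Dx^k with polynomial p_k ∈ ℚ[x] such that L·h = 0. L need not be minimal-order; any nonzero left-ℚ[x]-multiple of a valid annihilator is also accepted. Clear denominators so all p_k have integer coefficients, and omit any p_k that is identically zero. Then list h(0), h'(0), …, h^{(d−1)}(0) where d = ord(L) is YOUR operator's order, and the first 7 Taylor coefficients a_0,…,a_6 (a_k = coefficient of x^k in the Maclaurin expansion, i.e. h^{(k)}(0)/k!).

f: a_k = 0, 3, -9/2, 9, -81/4, 243/5, -243/2, …
g: a_k = 4, 12, 18, 18, 27/2, 81/10, 81/20, …
Weyl lclm of L_f,L_g ⇒ L₀ (ord ≤ 3).
L = (-27 - 27·x)·Dx + (3 - 18·x - 27·x^2)·Dx^2 + (2 + 9·x + 9·x^2)·Dx^3  (order 3).
h: a_k = 4, 15, 27/2, 27, -27/4, 567/10, -2349/20, …
ICs: h(0) = 4, h′(0) = 15, h′′(0) = 27.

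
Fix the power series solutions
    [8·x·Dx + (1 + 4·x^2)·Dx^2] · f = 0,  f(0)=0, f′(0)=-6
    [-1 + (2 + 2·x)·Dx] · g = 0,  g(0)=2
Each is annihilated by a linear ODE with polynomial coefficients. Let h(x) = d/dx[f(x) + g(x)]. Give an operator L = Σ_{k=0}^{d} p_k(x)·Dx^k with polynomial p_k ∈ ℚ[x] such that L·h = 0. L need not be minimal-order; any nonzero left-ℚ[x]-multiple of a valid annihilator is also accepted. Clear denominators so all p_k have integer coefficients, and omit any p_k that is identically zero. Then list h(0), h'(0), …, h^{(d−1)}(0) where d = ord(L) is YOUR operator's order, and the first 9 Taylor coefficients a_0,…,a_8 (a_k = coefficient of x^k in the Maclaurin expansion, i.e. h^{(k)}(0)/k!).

L = (-16 - 40·x + 192·x^2 + 96·x^3) + (-35 - 64·x + 328·x^2 + 768·x^3 + 336·x^4)·Dx + (-2 + 30·x + 48·x^2 + 144·x^3 + 224·x^4 + 96·x^5)·Dx^2  (order 2).
h: a_k = -5, -1/2, 195/8, -5/16, -12253/128, -63/256, 393447/1024, -429/2048, -50325213/32768, …
ICs: h(0) = -5, h′(0) = -1/2.

f: a_k = 0, -6, 0, 8, 0, -96/5, 0, 384/7, 0, …
g: a_k = 2, 1, -1/4, 1/8, -5/64, 7/128, -21/512, 33/1024, -429/16384, …
Weyl lclm of L_f,L_g ⇒ L₀ (ord ≤ 3).
h=h₀': d/dx-closure on L₀ ⇒ L.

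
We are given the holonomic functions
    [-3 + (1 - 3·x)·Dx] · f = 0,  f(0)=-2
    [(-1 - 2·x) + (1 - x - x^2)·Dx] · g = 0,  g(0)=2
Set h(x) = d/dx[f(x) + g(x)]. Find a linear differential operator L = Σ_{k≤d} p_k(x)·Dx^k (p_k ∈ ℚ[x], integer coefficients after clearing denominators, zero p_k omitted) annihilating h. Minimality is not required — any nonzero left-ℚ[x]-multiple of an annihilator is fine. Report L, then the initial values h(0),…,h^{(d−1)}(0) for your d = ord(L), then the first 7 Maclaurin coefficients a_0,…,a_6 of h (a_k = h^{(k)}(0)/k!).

L = (54 + 72·x + 216·x^2 - 72·x^3 + 54·x^4) + (-18 - 30·x + 90·x^2 + 120·x^3 - 45·x^4 + 54·x^5)·Dx + (1 + 2·x - 25·x^2 + 30·x^3 - 3·x^5 + 9·x^6)·Dx^2  (order 2).
h: a_k = -4, -28, -144, -608, -2350, -8592, -30324, …
ICs: h(0) = -4, h′(0) = -28.

f: a_k = -2, -6, -18, -54, -162, -486, -1458, …
g: a_k = 2, 2, 4, 6, 10, 16, 26, …
f+g: L₀ = lclm(L_f,L_g), ord ≤ 1+1.
h=h₀': d/dx-closure on L₀ ⇒ L.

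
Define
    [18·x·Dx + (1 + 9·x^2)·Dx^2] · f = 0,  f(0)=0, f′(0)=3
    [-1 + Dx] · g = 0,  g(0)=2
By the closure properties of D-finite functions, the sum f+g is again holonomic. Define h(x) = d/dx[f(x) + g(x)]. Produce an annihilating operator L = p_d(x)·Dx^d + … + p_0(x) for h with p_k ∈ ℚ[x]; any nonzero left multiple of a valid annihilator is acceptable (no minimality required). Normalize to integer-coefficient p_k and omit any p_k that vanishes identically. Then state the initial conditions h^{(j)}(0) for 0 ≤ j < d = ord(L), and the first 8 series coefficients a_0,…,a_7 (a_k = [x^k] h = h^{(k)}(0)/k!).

f: a_k = 0, 3, 0, -9, 0, 243/5, 0, -2187/7, …
g: a_k = 2, 2, 1, 1/3, 1/12, 1/60, 1/360, 1/2520, …
f+g: L₀ = lclm(L_f,L_g), ord ≤ 2+1.
Differentiate: ansatz ord ≤ ord L₀ ⇒ L.
L = (18 - 18·x - 486·x^2 - 162·x^3) + (-19 + 468·x^2 - 81·x^4)·Dx + (1 + 18·x + 18·x^2 + 162·x^3 + 81·x^4)·Dx^2  (order 2).
h: a_k = 5, 2, -26, 1/3, 2917/12, 1/60, -787319/360, 1/2520, …
ICs: h(0) = 5, h′(0) = 2.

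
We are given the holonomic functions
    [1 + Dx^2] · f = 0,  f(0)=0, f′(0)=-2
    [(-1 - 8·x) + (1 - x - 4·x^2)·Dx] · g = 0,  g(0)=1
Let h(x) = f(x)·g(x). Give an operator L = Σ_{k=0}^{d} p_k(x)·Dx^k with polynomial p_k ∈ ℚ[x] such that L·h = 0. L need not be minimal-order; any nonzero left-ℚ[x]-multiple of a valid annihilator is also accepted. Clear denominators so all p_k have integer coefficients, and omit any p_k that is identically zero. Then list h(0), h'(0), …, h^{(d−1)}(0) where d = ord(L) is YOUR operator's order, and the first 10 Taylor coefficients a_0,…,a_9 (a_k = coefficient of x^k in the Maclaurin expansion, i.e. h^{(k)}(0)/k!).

f: a_k = 0, -2, 0, 1/3, 0, -1/60, 0, 1/2520, 0, -1/181440, …
g: a_k = 1, 1, 5, 9, 29, 65, 181, 441, 1165, 2929, …
Product ⇒ symmetric product L₀, ord ≤ 2.
L = (7 + x + 4·x^2) + (2 + 16·x)·Dx + (-1 + x + 4·x^2)·Dx^2  (order 2).
h: a_k = 0, -2, -2, -29/3, -53/3, -1127/20, -7621/60, -888089/2520, -2168417/2520, -411895657/181440, …
ICs: h(0) = 0, h′(0) = -2.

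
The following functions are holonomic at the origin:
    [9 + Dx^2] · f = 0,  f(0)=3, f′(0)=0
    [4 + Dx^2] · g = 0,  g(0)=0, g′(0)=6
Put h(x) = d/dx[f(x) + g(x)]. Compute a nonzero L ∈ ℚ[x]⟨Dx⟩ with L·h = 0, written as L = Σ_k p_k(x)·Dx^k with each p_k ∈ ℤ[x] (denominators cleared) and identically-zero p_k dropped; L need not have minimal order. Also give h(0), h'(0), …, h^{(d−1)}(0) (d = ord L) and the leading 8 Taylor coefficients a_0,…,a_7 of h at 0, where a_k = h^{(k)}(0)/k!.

L = 36 + 13·Dx^2 + Dx^4  (order 4).
h: a_k = 6, -27, -12, 81/2, 4, -729/40, -8/15, 2187/560, …
ICs: h(0) = 6, h′(0) = -27, h′′(0) = -24, h′′′(0) = 243.

f: a_k = 3, 0, -27/2, 0, 81/8, 0, -243/80, 0, …
g: a_k = 0, 6, 0, -4, 0, 4/5, 0, -8/105, …
h₀=f+g: left-lcm gives L₀, ord ≤ 4.
h=h₀': d/dx-closure on L₀ ⇒ L.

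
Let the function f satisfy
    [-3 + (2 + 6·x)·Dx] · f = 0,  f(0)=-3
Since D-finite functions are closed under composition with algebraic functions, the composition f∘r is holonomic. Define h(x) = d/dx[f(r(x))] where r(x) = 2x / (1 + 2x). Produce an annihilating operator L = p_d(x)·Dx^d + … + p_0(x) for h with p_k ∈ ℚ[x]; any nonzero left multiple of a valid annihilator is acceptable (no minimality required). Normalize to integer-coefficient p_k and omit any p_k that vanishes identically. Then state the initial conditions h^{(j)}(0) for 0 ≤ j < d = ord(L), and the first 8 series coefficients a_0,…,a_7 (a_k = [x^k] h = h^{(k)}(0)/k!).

f: a_k = -3, -9/2, 27/8, -81/16, 1215/128, -5103/256, 45927/1024, -216513/2048, …
Change of var in L_f (x↦r) gives L₀.
Differentiate: ansatz ord ≤ ord L₀ ⇒ L.
L = (-7 - 32·x) + (-1 - 10·x - 16·x^2)·Dx  (order 1).
h: a_k = -9, 63, -783/2, 5031/2, -136035/8, 956745/8, -13825035/16, 101709495/16, …
ICs: h(0) = -9.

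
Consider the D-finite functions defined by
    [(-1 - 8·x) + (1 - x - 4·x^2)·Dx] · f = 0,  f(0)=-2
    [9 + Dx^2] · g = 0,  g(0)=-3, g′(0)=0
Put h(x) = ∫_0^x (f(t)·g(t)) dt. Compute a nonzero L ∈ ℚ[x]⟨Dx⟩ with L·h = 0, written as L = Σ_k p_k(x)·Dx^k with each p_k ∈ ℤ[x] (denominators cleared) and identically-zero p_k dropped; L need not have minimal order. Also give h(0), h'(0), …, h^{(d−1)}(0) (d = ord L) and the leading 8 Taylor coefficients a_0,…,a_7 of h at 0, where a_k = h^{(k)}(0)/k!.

L = (-1 + 9·x + 36·x^2)·Dx + (2 + 16·x)·Dx^2 + (-1 + x + 4·x^2)·Dx^3  (order 3).
h: a_k = 0, 6, 3, 1, 27/4, 237/20, 223/8, 15927/280, …
ICs: h(0) = 0, h′(0) = 6, h′′(0) = 6.

f: a_k = -2, -2, -10, -18, -58, -130, -362, -882, …
g: a_k = -3, 0, 27/2, 0, -81/8, 0, 243/80, 0, …
Sym-product of L_f,L_g gives L₀ (≤ ord 2).
Integrate: L := L₀·Dx.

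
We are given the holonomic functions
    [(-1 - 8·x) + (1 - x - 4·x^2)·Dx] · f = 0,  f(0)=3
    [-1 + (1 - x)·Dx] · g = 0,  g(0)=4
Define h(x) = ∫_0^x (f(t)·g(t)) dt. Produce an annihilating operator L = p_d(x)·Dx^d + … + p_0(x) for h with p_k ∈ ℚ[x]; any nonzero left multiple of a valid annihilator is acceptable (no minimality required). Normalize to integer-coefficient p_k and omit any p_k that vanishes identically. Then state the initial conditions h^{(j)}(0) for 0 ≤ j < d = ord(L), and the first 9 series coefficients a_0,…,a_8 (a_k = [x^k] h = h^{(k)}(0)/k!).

f: a_k = 3, 3, 15, 27, 87, 195, 543, 1323, 3495, …
g: a_k = 4, 4, 4, 4, 4, 4, 4, 4, 4, …
Product ⇒ symmetric product L₀, ord ≤ 1.
h=∫₀ˣh₀: take L = L₀·Dx.
L = (-2 - 6·x + 12·x^2)·Dx + (1 - 2·x - 3·x^2 + 4·x^3)·Dx^2  (order 2).
h: a_k = 0, 12, 12, 28, 48, 108, 220, 3492/7, 1098, …
ICs: h(0) = 0, h′(0) = 12.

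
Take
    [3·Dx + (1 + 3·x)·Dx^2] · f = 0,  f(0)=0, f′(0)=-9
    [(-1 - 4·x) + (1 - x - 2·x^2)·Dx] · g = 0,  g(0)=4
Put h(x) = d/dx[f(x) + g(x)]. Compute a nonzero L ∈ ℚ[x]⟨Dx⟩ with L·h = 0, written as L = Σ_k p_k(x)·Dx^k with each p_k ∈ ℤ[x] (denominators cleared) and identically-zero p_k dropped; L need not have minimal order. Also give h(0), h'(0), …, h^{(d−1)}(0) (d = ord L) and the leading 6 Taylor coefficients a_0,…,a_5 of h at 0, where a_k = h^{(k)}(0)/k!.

f: a_k = 0, -9, 27/2, -27, 243/4, -729/5, …
g: a_k = 4, 4, 12, 20, 44, 84, …
Sum ⇒ L₀ = lclm(L_f,L_g) in ℚ(x)⟨Dx⟩.
Derive L from L₀ (diff closure).
L = (-66 - 270·x - 576·x^2 - 336·x^3 - 288·x^4) + (-4 - 96·x - 492·x^2 - 832·x^3 - 696·x^4 - 480·x^5)·Dx + (3 + 19·x + 25·x^2 - 39·x^3 - 116·x^4 - 164·x^5 - 96·x^6)·Dx^2  (order 2).
h: a_k = -5, 51, -21, 419, -309, 3219, …
ICs: h(0) = -5, h′(0) = 51.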